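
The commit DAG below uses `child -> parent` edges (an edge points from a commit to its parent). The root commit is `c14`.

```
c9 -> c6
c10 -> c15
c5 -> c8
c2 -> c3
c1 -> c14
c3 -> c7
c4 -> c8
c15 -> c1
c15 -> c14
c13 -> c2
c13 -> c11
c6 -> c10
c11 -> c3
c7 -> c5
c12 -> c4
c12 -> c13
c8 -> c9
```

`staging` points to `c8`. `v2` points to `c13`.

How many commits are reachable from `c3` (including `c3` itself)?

10

Walking parent pointers from c3: reachable set = {c1, c10, c14, c15, c3, c5, c6, c7, c8, c9}.
That is 10 commits.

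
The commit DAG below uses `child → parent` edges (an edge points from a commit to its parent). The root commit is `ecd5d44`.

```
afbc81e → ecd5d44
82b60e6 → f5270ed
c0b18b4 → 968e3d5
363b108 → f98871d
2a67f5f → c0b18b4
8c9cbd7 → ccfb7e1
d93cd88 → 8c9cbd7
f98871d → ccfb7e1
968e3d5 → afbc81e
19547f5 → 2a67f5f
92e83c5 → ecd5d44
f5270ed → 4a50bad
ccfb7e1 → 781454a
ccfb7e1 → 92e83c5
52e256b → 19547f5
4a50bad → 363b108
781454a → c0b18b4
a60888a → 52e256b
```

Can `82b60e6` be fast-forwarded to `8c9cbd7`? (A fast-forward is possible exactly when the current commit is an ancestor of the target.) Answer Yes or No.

No

A fast-forward from 82b60e6 to 8c9cbd7 is possible iff 82b60e6 is an ancestor of 8c9cbd7.
Ancestors of 8c9cbd7: {781454a, 8c9cbd7, 92e83c5, 968e3d5, afbc81e, c0b18b4, ccfb7e1, ecd5d44}.
82b60e6 is not among them, so fast-forward is not possible.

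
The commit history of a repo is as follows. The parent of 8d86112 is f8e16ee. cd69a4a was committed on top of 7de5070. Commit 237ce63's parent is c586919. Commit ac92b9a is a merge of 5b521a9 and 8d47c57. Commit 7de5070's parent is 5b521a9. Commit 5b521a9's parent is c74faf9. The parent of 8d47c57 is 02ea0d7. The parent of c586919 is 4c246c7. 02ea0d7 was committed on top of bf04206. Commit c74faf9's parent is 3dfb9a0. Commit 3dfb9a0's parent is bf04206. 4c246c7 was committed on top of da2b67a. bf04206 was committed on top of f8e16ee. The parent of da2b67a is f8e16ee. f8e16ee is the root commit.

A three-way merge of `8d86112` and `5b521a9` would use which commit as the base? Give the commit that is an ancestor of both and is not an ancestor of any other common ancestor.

Ancestors of 8d86112: {8d86112, f8e16ee}.
Ancestors of 5b521a9: {3dfb9a0, 5b521a9, bf04206, c74faf9, f8e16ee}.
Common ancestors: {f8e16ee}.
The only common ancestor is f8e16ee, so it is the merge base.

f8e16ee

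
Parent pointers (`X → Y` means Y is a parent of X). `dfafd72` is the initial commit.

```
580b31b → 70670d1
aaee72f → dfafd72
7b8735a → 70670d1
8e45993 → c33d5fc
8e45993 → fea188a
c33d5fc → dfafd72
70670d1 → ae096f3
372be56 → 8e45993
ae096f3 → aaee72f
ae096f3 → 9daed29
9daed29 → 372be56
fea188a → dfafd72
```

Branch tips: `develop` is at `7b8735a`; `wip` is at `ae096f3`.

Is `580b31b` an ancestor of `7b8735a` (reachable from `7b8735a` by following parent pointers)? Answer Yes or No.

Ancestors of 7b8735a: {372be56, 70670d1, 7b8735a, 8e45993, 9daed29, aaee72f, ae096f3, c33d5fc, dfafd72, fea188a}.
580b31b is not in that set, so it is not an ancestor of 7b8735a.

No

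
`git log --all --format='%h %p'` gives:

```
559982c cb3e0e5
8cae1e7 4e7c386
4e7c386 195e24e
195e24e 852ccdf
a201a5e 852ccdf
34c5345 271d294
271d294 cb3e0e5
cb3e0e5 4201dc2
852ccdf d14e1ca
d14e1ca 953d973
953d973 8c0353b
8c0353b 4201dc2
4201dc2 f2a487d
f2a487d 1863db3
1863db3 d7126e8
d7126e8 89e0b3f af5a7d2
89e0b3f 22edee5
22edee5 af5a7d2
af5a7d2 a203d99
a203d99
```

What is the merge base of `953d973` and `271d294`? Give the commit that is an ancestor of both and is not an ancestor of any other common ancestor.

Ancestors of 953d973: {1863db3, 22edee5, 4201dc2, 89e0b3f, 8c0353b, 953d973, a203d99, af5a7d2, d7126e8, f2a487d}.
Ancestors of 271d294: {1863db3, 22edee5, 271d294, 4201dc2, 89e0b3f, a203d99, af5a7d2, cb3e0e5, d7126e8, f2a487d}.
Common ancestors: {1863db3, 22edee5, 4201dc2, 89e0b3f, a203d99, af5a7d2, d7126e8, f2a487d}.
Among these, 4201dc2 is not an ancestor of any other common ancestor — it is the merge base.

4201dc2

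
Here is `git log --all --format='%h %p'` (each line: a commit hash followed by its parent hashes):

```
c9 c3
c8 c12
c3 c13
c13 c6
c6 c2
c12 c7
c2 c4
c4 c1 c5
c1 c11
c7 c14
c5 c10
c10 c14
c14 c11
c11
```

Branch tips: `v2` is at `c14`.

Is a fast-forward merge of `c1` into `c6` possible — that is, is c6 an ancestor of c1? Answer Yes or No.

No

A fast-forward from c6 to c1 is possible iff c6 is an ancestor of c1.
Ancestors of c1: {c1, c11}.
c6 is not among them, so fast-forward is not possible.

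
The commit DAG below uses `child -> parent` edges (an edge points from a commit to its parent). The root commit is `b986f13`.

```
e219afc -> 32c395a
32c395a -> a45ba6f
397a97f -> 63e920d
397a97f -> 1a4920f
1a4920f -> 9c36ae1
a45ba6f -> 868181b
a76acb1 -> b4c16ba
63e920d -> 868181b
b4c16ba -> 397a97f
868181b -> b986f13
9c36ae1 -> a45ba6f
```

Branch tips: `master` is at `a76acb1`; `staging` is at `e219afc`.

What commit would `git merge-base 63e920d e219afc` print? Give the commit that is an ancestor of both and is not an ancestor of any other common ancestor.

Ancestors of 63e920d: {63e920d, 868181b, b986f13}.
Ancestors of e219afc: {32c395a, 868181b, a45ba6f, b986f13, e219afc}.
Common ancestors: {868181b, b986f13}.
Among these, 868181b is not an ancestor of any other common ancestor — it is the merge base.

868181b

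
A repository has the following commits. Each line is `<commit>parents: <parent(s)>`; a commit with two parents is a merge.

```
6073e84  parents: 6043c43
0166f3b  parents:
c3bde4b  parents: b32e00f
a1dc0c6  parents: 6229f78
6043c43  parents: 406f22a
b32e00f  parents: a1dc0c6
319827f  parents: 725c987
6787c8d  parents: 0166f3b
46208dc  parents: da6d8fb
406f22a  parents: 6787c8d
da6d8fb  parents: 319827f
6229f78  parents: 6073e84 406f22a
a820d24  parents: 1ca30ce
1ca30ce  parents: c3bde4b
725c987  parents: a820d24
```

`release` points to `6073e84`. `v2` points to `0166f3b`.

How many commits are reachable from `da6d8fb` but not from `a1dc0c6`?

7

Reachable from da6d8fb: {0166f3b, 1ca30ce, 319827f, 406f22a, 6043c43, 6073e84, 6229f78, 6787c8d, 725c987, a1dc0c6, a820d24, b32e00f, c3bde4b, da6d8fb}.
Reachable from a1dc0c6: {0166f3b, 406f22a, 6043c43, 6073e84, 6229f78, 6787c8d, a1dc0c6}.
In da6d8fb's history but not a1dc0c6's: {1ca30ce, 319827f, 725c987, a820d24, b32e00f, c3bde4b, da6d8fb} — 7 commits.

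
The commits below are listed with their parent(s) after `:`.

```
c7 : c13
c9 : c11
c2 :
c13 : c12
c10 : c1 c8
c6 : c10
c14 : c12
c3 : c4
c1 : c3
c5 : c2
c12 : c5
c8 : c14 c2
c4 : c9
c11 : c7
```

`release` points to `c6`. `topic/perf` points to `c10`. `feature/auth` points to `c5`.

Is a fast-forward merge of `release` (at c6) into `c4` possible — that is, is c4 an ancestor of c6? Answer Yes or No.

Yes

A fast-forward from c4 to c6 is possible iff c4 is an ancestor of c6.
Ancestors of c6: {c1, c10, c11, c12, c13, c14, c2, c3, c4, c5, c6, c7, c8, c9}.
c4 is among them, so fast-forward is possible.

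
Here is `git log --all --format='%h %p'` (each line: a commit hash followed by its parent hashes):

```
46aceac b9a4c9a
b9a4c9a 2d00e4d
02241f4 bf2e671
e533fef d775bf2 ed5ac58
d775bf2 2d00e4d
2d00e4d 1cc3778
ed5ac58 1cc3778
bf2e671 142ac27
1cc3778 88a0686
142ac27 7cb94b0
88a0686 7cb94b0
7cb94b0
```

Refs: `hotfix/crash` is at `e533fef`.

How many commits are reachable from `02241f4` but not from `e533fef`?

3

Reachable from 02241f4: {02241f4, 142ac27, 7cb94b0, bf2e671}.
Reachable from e533fef: {1cc3778, 2d00e4d, 7cb94b0, 88a0686, d775bf2, e533fef, ed5ac58}.
In 02241f4's history but not e533fef's: {02241f4, 142ac27, bf2e671} — 3 commits.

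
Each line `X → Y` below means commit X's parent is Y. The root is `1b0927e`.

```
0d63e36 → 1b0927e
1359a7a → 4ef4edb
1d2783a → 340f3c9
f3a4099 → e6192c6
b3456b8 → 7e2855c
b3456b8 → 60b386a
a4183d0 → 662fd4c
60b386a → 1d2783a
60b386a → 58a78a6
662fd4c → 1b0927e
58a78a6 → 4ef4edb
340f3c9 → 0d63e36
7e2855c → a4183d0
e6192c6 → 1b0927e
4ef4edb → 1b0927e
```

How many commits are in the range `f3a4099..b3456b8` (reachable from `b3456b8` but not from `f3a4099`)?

Reachable from b3456b8: {0d63e36, 1b0927e, 1d2783a, 340f3c9, 4ef4edb, 58a78a6, 60b386a, 662fd4c, 7e2855c, a4183d0, b3456b8}.
Reachable from f3a4099: {1b0927e, e6192c6, f3a4099}.
In b3456b8's history but not f3a4099's: {0d63e36, 1d2783a, 340f3c9, 4ef4edb, 58a78a6, 60b386a, 662fd4c, 7e2855c, a4183d0, b3456b8} — 10 commits.

10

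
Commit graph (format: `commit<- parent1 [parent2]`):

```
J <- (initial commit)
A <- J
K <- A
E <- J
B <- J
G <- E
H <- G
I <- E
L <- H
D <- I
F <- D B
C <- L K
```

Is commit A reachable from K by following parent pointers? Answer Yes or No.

Ancestors of K (commits reachable by following parents): {A, J, K}.
A is in that set, so it is an ancestor of K.

Yes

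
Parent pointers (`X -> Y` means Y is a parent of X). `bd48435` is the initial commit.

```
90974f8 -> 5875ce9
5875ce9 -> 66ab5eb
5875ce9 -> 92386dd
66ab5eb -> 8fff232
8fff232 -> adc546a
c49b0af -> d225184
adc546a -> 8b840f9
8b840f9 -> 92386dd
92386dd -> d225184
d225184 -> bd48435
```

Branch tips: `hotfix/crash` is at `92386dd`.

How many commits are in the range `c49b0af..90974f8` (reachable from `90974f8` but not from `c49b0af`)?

Reachable from 90974f8: {5875ce9, 66ab5eb, 8b840f9, 8fff232, 90974f8, 92386dd, adc546a, bd48435, d225184}.
Reachable from c49b0af: {bd48435, c49b0af, d225184}.
In 90974f8's history but not c49b0af's: {5875ce9, 66ab5eb, 8b840f9, 8fff232, 90974f8, 92386dd, adc546a} — 7 commits.

7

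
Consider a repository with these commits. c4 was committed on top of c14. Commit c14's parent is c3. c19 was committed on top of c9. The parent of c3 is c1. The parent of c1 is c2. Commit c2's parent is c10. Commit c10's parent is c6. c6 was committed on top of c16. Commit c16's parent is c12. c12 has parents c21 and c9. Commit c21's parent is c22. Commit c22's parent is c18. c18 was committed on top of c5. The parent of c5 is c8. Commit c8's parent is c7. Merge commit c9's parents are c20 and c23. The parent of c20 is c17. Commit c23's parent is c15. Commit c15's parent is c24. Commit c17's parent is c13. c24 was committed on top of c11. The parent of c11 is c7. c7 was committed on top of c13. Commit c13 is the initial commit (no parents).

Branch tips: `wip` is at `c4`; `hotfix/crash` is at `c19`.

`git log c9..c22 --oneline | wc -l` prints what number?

Reachable from c22: {c13, c18, c22, c5, c7, c8}.
Reachable from c9: {c11, c13, c15, c17, c20, c23, c24, c7, c9}.
In c22's history but not c9's: {c18, c22, c5, c8} — 4 commits.

4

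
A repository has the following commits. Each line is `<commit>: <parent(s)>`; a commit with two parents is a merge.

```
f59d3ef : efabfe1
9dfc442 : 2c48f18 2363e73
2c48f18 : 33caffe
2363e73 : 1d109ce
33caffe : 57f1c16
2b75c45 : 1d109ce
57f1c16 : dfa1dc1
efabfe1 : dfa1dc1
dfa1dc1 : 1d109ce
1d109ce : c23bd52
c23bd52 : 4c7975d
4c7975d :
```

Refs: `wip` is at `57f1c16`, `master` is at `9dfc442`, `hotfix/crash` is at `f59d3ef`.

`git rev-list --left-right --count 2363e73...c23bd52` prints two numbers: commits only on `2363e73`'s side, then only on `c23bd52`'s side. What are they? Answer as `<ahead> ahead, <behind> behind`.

2 ahead, 0 behind

Reachable from 2363e73: {1d109ce, 2363e73, 4c7975d, c23bd52}.
Reachable from c23bd52: {4c7975d, c23bd52}.
Only in 2363e73's history (ahead): {1d109ce, 2363e73} — 2.
Only in c23bd52's history (behind): {} — 0.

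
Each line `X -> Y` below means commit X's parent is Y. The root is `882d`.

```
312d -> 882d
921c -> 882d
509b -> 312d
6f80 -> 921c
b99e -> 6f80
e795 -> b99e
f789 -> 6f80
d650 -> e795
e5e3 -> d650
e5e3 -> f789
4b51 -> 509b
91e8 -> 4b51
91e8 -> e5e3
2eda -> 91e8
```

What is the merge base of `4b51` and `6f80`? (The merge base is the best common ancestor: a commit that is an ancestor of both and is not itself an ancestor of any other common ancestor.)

882d

Ancestors of 4b51: {312d, 4b51, 509b, 882d}.
Ancestors of 6f80: {6f80, 882d, 921c}.
Common ancestors: {882d}.
The only common ancestor is 882d, so it is the merge base.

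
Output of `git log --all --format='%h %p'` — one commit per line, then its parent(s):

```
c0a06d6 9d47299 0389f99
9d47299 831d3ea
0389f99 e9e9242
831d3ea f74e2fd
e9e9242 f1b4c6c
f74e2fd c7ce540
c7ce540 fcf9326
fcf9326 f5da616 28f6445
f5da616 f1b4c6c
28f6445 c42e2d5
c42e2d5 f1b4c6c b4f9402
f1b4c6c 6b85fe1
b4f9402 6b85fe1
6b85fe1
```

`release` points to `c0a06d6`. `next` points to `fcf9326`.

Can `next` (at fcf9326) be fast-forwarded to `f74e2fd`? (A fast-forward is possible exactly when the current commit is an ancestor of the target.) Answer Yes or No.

A fast-forward from fcf9326 to f74e2fd is possible iff fcf9326 is an ancestor of f74e2fd.
Ancestors of f74e2fd: {28f6445, 6b85fe1, b4f9402, c42e2d5, c7ce540, f1b4c6c, f5da616, f74e2fd, fcf9326}.
fcf9326 is among them, so fast-forward is possible.

Yes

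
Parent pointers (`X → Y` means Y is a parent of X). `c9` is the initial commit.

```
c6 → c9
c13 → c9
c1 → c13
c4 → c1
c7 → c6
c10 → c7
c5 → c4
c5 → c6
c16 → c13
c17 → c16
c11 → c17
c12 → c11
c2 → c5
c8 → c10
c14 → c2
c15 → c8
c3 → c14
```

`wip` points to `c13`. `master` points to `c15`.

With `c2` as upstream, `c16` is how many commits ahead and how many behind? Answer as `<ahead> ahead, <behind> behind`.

1 ahead, 5 behind

Reachable from c16: {c13, c16, c9}.
Reachable from c2: {c1, c13, c2, c4, c5, c6, c9}.
Only in c16's history (ahead): {c16} — 1.
Only in c2's history (behind): {c1, c2, c4, c5, c6} — 5.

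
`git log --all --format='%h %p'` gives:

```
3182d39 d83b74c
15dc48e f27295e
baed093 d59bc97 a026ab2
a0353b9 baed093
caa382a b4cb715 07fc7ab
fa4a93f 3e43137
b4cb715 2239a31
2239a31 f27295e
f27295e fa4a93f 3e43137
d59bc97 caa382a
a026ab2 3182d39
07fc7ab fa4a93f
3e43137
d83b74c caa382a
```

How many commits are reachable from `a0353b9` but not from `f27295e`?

Reachable from a0353b9: {07fc7ab, 2239a31, 3182d39, 3e43137, a026ab2, a0353b9, b4cb715, baed093, caa382a, d59bc97, d83b74c, f27295e, fa4a93f}.
Reachable from f27295e: {3e43137, f27295e, fa4a93f}.
In a0353b9's history but not f27295e's: {07fc7ab, 2239a31, 3182d39, a026ab2, a0353b9, b4cb715, baed093, caa382a, d59bc97, d83b74c} — 10 commits.

10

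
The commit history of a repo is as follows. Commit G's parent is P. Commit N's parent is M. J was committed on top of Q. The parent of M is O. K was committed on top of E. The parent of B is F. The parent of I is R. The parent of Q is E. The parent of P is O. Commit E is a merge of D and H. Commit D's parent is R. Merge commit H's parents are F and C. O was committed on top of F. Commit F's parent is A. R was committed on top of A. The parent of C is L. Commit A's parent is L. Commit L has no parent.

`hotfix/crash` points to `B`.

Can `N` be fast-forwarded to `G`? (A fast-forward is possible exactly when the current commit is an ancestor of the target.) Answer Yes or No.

No

A fast-forward from N to G is possible iff N is an ancestor of G.
Ancestors of G: {A, F, G, L, O, P}.
N is not among them, so fast-forward is not possible.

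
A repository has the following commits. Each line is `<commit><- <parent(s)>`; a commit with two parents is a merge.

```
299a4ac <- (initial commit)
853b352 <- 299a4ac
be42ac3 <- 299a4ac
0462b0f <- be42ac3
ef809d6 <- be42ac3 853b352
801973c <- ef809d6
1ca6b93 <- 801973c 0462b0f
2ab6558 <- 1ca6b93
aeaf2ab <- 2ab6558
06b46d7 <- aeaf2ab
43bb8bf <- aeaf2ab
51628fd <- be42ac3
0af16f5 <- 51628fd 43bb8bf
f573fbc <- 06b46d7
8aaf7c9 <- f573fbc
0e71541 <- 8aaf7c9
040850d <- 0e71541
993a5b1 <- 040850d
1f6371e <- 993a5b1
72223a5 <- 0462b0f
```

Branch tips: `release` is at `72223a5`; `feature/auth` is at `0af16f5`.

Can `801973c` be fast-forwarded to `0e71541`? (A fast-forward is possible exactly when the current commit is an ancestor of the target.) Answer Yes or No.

A fast-forward from 801973c to 0e71541 is possible iff 801973c is an ancestor of 0e71541.
Ancestors of 0e71541: {0462b0f, 06b46d7, 0e71541, 1ca6b93, 299a4ac, 2ab6558, 801973c, 853b352, 8aaf7c9, aeaf2ab, be42ac3, ef809d6, f573fbc}.
801973c is among them, so fast-forward is possible.

Yes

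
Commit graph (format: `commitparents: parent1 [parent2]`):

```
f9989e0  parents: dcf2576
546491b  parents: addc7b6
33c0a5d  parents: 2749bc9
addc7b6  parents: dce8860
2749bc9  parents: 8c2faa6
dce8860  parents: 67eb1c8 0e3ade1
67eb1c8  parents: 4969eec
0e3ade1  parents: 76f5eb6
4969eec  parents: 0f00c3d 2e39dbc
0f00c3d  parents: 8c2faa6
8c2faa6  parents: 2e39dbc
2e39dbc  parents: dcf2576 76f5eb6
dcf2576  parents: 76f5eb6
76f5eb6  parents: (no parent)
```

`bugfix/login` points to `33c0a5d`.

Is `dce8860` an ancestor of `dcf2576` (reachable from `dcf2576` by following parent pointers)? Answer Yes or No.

No

Ancestors of dcf2576: {76f5eb6, dcf2576}.
dce8860 is not in that set, so it is not an ancestor of dcf2576.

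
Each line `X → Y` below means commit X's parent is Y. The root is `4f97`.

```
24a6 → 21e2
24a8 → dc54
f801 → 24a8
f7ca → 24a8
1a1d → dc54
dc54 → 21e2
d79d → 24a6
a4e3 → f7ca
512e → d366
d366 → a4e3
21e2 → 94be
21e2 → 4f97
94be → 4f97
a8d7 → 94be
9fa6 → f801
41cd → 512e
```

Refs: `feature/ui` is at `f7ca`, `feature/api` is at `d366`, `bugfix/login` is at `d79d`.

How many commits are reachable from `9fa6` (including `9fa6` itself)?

7

Walking parent pointers from 9fa6: reachable set = {21e2, 24a8, 4f97, 94be, 9fa6, dc54, f801}.
That is 7 commits.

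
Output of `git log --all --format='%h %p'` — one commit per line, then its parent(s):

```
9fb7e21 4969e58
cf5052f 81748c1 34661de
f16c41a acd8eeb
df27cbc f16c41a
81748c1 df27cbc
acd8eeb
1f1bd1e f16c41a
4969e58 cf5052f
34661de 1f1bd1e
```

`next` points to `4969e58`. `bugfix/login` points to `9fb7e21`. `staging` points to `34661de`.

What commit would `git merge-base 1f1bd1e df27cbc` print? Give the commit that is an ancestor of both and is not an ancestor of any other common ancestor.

f16c41a

Ancestors of 1f1bd1e: {1f1bd1e, acd8eeb, f16c41a}.
Ancestors of df27cbc: {acd8eeb, df27cbc, f16c41a}.
Common ancestors: {acd8eeb, f16c41a}.
Among these, f16c41a is not an ancestor of any other common ancestor — it is the merge base.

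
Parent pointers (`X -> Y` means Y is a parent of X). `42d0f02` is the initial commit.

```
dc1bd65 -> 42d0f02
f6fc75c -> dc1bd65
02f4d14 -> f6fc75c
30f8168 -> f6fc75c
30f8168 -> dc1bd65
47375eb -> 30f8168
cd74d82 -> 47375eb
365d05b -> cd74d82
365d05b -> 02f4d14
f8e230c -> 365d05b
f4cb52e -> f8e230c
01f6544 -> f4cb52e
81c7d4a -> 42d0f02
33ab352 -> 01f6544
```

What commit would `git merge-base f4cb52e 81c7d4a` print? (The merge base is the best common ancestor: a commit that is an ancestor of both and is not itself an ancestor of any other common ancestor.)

42d0f02

Ancestors of f4cb52e: {02f4d14, 30f8168, 365d05b, 42d0f02, 47375eb, cd74d82, dc1bd65, f4cb52e, f6fc75c, f8e230c}.
Ancestors of 81c7d4a: {42d0f02, 81c7d4a}.
Common ancestors: {42d0f02}.
The only common ancestor is 42d0f02, so it is the merge base.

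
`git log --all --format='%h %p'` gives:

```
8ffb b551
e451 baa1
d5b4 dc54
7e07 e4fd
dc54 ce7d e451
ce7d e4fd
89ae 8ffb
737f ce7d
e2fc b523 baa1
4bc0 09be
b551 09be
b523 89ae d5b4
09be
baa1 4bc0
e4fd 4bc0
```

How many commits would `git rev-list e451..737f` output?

3

Reachable from 737f: {09be, 4bc0, 737f, ce7d, e4fd}.
Reachable from e451: {09be, 4bc0, baa1, e451}.
In 737f's history but not e451's: {737f, ce7d, e4fd} — 3 commits.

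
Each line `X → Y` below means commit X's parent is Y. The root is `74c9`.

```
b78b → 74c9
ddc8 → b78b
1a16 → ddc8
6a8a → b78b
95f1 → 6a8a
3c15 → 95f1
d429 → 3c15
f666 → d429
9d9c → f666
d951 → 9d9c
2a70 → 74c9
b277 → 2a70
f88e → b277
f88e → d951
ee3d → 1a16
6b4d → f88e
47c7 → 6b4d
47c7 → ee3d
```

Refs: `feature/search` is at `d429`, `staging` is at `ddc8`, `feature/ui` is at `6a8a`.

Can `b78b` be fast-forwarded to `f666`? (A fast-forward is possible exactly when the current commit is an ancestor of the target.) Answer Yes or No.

A fast-forward from b78b to f666 is possible iff b78b is an ancestor of f666.
Ancestors of f666: {3c15, 6a8a, 74c9, 95f1, b78b, d429, f666}.
b78b is among them, so fast-forward is possible.

Yes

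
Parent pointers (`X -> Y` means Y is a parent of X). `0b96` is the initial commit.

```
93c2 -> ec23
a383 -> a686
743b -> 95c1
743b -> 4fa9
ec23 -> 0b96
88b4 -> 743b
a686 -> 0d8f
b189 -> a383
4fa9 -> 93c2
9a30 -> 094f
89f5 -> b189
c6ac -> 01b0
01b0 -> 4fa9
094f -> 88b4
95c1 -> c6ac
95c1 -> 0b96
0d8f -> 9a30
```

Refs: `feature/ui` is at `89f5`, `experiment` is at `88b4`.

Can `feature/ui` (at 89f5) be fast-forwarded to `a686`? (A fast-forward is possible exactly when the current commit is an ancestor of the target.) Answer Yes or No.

No

A fast-forward from 89f5 to a686 is possible iff 89f5 is an ancestor of a686.
Ancestors of a686: {01b0, 094f, 0b96, 0d8f, 4fa9, 743b, 88b4, 93c2, 95c1, 9a30, a686, c6ac, ec23}.
89f5 is not among them, so fast-forward is not possible.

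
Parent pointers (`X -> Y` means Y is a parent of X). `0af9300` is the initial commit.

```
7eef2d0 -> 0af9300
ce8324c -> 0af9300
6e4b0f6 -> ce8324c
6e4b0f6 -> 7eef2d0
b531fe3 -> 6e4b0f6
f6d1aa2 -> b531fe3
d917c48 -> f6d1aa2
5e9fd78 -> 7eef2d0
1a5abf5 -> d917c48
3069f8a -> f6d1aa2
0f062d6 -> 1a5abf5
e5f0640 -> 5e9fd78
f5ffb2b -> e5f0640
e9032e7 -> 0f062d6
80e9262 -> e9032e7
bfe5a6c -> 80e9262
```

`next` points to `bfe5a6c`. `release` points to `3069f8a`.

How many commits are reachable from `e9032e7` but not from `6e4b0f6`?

Reachable from e9032e7: {0af9300, 0f062d6, 1a5abf5, 6e4b0f6, 7eef2d0, b531fe3, ce8324c, d917c48, e9032e7, f6d1aa2}.
Reachable from 6e4b0f6: {0af9300, 6e4b0f6, 7eef2d0, ce8324c}.
In e9032e7's history but not 6e4b0f6's: {0f062d6, 1a5abf5, b531fe3, d917c48, e9032e7, f6d1aa2} — 6 commits.

6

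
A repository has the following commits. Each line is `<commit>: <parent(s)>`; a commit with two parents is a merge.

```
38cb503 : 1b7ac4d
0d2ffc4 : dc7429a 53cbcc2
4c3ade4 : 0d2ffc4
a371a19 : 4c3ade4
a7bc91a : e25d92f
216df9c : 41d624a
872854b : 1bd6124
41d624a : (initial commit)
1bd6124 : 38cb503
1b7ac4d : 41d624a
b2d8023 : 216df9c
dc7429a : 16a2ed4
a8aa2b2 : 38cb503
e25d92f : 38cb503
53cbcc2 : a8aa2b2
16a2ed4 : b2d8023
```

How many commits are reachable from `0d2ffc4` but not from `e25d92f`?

Reachable from 0d2ffc4: {0d2ffc4, 16a2ed4, 1b7ac4d, 216df9c, 38cb503, 41d624a, 53cbcc2, a8aa2b2, b2d8023, dc7429a}.
Reachable from e25d92f: {1b7ac4d, 38cb503, 41d624a, e25d92f}.
In 0d2ffc4's history but not e25d92f's: {0d2ffc4, 16a2ed4, 216df9c, 53cbcc2, a8aa2b2, b2d8023, dc7429a} — 7 commits.

7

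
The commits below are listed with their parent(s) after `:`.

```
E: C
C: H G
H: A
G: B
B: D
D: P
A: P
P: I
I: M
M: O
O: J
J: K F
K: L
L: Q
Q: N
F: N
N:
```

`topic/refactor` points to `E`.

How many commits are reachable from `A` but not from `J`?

Reachable from A: {A, F, I, J, K, L, M, N, O, P, Q}.
Reachable from J: {F, J, K, L, N, Q}.
In A's history but not J's: {A, I, M, O, P} — 5 commits.

5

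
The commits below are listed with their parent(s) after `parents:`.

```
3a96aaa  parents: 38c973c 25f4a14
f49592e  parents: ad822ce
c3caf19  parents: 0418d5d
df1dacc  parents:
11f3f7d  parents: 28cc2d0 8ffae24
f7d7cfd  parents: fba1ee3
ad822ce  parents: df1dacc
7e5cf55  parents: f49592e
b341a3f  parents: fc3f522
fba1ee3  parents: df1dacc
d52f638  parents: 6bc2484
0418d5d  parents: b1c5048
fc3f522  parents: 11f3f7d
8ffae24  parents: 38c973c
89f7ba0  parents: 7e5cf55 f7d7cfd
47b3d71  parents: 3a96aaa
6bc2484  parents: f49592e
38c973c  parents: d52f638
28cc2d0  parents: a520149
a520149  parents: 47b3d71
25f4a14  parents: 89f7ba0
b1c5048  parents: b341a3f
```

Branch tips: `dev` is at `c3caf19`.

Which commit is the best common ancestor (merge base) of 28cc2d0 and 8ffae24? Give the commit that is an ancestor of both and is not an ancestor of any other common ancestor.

Ancestors of 28cc2d0: {25f4a14, 28cc2d0, 38c973c, 3a96aaa, 47b3d71, 6bc2484, 7e5cf55, 89f7ba0, a520149, ad822ce, d52f638, df1dacc, f49592e, f7d7cfd, fba1ee3}.
Ancestors of 8ffae24: {38c973c, 6bc2484, 8ffae24, ad822ce, d52f638, df1dacc, f49592e}.
Common ancestors: {38c973c, 6bc2484, ad822ce, d52f638, df1dacc, f49592e}.
Among these, 38c973c is not an ancestor of any other common ancestor — it is the merge base.

38c973c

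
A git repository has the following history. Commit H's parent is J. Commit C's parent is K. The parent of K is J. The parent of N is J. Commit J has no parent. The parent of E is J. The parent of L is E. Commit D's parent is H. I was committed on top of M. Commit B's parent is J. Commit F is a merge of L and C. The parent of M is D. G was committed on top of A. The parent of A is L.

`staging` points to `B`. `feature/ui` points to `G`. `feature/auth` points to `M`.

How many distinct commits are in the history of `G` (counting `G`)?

5

Walking parent pointers from G: reachable set = {A, E, G, J, L}.
That is 5 commits.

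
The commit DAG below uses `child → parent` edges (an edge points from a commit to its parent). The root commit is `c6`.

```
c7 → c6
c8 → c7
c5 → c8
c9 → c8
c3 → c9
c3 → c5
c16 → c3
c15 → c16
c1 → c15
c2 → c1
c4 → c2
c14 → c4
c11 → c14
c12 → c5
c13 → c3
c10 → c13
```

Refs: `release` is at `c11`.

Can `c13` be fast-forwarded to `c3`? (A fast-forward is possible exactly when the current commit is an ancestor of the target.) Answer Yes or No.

No

A fast-forward from c13 to c3 is possible iff c13 is an ancestor of c3.
Ancestors of c3: {c3, c5, c6, c7, c8, c9}.
c13 is not among them, so fast-forward is not possible.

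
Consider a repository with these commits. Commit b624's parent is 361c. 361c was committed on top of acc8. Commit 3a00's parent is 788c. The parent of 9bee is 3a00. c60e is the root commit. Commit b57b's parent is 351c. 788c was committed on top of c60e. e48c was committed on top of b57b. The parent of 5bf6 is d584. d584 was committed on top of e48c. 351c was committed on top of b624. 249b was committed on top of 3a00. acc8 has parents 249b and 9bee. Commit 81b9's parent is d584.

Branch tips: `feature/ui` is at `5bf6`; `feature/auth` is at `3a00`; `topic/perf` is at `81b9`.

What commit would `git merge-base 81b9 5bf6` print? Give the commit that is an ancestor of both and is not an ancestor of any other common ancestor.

d584

Ancestors of 81b9: {249b, 351c, 361c, 3a00, 788c, 81b9, 9bee, acc8, b57b, b624, c60e, d584, e48c}.
Ancestors of 5bf6: {249b, 351c, 361c, 3a00, 5bf6, 788c, 9bee, acc8, b57b, b624, c60e, d584, e48c}.
Common ancestors: {249b, 351c, 361c, 3a00, 788c, 9bee, acc8, b57b, b624, c60e, d584, e48c}.
Among these, d584 is not an ancestor of any other common ancestor — it is the merge base.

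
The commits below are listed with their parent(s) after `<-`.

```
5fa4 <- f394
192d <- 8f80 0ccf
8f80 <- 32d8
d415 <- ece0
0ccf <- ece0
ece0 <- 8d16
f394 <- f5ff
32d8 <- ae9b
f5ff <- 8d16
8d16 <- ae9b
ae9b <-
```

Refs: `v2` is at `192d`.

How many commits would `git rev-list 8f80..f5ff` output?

2

Reachable from f5ff: {8d16, ae9b, f5ff}.
Reachable from 8f80: {32d8, 8f80, ae9b}.
In f5ff's history but not 8f80's: {8d16, f5ff} — 2 commits.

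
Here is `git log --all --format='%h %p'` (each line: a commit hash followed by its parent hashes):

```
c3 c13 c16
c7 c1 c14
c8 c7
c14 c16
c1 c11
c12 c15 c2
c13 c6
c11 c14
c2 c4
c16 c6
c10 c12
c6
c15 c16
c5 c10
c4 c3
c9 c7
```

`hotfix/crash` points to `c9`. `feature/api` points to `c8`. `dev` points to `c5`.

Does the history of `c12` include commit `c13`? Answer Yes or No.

Ancestors of c12 (commits reachable by following parents): {c12, c13, c15, c16, c2, c3, c4, c6}.
c13 is in that set, so it is an ancestor of c12.

Yes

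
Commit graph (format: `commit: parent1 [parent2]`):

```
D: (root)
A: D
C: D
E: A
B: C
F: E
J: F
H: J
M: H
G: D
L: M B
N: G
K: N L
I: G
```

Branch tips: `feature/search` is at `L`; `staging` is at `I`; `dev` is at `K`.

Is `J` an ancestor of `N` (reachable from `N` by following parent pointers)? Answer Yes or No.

No

Ancestors of N: {D, G, N}.
J is not in that set, so it is not an ancestor of N.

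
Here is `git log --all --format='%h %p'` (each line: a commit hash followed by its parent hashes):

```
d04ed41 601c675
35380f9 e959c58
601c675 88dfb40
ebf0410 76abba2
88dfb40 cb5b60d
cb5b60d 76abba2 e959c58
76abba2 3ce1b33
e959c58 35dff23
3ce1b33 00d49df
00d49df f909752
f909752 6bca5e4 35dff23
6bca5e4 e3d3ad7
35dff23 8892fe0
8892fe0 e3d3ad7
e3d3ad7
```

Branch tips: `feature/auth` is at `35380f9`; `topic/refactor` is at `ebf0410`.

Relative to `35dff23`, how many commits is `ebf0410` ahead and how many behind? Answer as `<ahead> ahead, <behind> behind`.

Reachable from ebf0410: {00d49df, 35dff23, 3ce1b33, 6bca5e4, 76abba2, 8892fe0, e3d3ad7, ebf0410, f909752}.
Reachable from 35dff23: {35dff23, 8892fe0, e3d3ad7}.
Only in ebf0410's history (ahead): {00d49df, 3ce1b33, 6bca5e4, 76abba2, ebf0410, f909752} — 6.
Only in 35dff23's history (behind): {} — 0.

6 ahead, 0 behind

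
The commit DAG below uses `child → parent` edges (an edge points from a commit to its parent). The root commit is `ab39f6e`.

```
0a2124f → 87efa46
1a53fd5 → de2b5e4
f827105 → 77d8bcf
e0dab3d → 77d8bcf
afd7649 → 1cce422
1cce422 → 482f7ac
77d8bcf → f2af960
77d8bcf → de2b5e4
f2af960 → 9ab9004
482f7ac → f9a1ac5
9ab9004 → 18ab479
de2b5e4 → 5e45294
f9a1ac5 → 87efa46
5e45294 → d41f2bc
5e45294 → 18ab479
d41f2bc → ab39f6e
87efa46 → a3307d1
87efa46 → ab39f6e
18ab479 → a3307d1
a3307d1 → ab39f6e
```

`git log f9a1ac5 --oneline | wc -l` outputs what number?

Walking parent pointers from f9a1ac5: reachable set = {87efa46, a3307d1, ab39f6e, f9a1ac5}.
That is 4 commits.

4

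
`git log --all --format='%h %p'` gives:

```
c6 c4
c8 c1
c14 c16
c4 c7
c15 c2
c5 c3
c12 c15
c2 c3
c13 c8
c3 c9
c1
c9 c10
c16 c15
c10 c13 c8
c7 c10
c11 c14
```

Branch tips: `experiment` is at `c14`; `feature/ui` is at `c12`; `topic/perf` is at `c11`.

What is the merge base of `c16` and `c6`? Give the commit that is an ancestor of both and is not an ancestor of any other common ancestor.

Ancestors of c16: {c1, c10, c13, c15, c16, c2, c3, c8, c9}.
Ancestors of c6: {c1, c10, c13, c4, c6, c7, c8}.
Common ancestors: {c1, c10, c13, c8}.
Among these, c10 is not an ancestor of any other common ancestor — it is the merge base.

c10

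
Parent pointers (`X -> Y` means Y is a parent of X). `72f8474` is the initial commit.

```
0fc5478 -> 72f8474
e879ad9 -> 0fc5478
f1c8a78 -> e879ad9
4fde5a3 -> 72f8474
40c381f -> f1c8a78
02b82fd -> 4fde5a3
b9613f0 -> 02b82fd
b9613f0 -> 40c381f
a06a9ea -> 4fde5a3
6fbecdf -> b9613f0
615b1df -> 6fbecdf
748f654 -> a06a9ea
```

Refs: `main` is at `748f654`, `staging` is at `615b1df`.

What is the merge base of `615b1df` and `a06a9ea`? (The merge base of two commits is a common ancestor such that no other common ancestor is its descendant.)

4fde5a3

Ancestors of 615b1df: {02b82fd, 0fc5478, 40c381f, 4fde5a3, 615b1df, 6fbecdf, 72f8474, b9613f0, e879ad9, f1c8a78}.
Ancestors of a06a9ea: {4fde5a3, 72f8474, a06a9ea}.
Common ancestors: {4fde5a3, 72f8474}.
Among these, 4fde5a3 is not an ancestor of any other common ancestor — it is the merge base.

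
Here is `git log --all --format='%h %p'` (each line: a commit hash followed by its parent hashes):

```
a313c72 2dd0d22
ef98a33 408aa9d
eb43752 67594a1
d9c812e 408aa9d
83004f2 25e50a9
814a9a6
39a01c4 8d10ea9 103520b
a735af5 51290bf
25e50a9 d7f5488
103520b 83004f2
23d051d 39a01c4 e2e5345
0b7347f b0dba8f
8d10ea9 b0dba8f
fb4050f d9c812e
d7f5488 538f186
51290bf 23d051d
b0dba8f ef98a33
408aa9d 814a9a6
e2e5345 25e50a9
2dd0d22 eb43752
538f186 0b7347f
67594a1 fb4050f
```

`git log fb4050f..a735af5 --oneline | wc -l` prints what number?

Reachable from a735af5: {0b7347f, 103520b, 23d051d, 25e50a9, 39a01c4, 408aa9d, 51290bf, 538f186, 814a9a6, 83004f2, 8d10ea9, a735af5, b0dba8f, d7f5488, e2e5345, ef98a33}.
Reachable from fb4050f: {408aa9d, 814a9a6, d9c812e, fb4050f}.
In a735af5's history but not fb4050f's: {0b7347f, 103520b, 23d051d, 25e50a9, 39a01c4, 51290bf, 538f186, 83004f2, 8d10ea9, a735af5, b0dba8f, d7f5488, e2e5345, ef98a33} — 14 commits.

14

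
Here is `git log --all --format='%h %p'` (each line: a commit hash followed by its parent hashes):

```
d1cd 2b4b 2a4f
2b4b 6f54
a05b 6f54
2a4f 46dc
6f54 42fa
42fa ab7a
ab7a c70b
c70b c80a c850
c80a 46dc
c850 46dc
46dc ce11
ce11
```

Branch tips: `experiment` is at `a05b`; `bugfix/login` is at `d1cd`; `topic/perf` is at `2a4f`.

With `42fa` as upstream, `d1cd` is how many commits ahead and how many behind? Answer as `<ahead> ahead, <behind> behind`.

4 ahead, 0 behind

Reachable from d1cd: {2a4f, 2b4b, 42fa, 46dc, 6f54, ab7a, c70b, c80a, c850, ce11, d1cd}.
Reachable from 42fa: {42fa, 46dc, ab7a, c70b, c80a, c850, ce11}.
Only in d1cd's history (ahead): {2a4f, 2b4b, 6f54, d1cd} — 4.
Only in 42fa's history (behind): {} — 0.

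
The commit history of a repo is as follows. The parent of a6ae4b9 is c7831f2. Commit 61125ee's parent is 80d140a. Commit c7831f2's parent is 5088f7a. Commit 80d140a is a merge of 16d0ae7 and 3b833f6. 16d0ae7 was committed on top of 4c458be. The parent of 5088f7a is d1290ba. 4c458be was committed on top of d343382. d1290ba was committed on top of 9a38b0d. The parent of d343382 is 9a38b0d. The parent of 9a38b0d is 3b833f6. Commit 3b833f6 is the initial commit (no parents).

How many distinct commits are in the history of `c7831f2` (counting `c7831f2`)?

5

Walking parent pointers from c7831f2: reachable set = {3b833f6, 5088f7a, 9a38b0d, c7831f2, d1290ba}.
That is 5 commits.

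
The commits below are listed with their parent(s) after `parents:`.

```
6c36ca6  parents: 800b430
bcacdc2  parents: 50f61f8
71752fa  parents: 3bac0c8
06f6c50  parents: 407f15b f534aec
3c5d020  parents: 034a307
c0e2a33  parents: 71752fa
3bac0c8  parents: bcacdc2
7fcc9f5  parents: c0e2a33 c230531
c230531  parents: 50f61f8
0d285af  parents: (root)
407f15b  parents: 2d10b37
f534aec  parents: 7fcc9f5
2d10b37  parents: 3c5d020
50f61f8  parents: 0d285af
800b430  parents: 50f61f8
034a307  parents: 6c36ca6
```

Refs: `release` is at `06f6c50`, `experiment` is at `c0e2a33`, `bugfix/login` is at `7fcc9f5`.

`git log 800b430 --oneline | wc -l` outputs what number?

Walking parent pointers from 800b430: reachable set = {0d285af, 50f61f8, 800b430}.
That is 3 commits.

3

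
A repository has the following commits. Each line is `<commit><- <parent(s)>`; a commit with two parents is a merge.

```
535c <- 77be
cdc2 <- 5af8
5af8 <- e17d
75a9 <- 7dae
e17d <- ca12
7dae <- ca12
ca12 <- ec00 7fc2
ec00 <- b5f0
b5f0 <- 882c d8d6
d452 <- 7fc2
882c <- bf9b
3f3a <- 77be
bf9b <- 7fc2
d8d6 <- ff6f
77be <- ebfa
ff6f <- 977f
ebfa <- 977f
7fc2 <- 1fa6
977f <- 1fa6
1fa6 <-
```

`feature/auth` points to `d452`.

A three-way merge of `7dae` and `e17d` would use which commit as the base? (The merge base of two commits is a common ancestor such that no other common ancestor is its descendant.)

Ancestors of 7dae: {1fa6, 7dae, 7fc2, 882c, 977f, b5f0, bf9b, ca12, d8d6, ec00, ff6f}.
Ancestors of e17d: {1fa6, 7fc2, 882c, 977f, b5f0, bf9b, ca12, d8d6, e17d, ec00, ff6f}.
Common ancestors: {1fa6, 7fc2, 882c, 977f, b5f0, bf9b, ca12, d8d6, ec00, ff6f}.
Among these, ca12 is not an ancestor of any other common ancestor — it is the merge base.

ca12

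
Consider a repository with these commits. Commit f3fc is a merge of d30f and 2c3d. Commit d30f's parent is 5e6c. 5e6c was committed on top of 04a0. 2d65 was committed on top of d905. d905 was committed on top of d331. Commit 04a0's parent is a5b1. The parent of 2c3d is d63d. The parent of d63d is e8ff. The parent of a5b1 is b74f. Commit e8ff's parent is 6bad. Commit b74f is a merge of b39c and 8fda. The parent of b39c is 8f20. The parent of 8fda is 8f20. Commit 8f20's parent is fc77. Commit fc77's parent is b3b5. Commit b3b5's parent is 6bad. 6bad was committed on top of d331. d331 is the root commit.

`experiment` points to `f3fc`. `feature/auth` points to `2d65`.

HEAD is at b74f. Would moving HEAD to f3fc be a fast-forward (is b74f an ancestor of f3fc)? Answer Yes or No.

A fast-forward from b74f to f3fc is possible iff b74f is an ancestor of f3fc.
Ancestors of f3fc: {04a0, 2c3d, 5e6c, 6bad, 8f20, 8fda, a5b1, b39c, b3b5, b74f, d30f, d331, d63d, e8ff, f3fc, fc77}.
b74f is among them, so fast-forward is possible.

Yes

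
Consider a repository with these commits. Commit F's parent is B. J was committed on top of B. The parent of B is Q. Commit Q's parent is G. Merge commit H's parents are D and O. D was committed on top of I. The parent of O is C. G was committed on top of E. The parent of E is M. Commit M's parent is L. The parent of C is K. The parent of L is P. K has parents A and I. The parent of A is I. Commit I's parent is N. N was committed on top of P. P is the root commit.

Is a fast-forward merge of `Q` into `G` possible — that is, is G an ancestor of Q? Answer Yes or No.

Yes

A fast-forward from G to Q is possible iff G is an ancestor of Q.
Ancestors of Q: {E, G, L, M, P, Q}.
G is among them, so fast-forward is possible.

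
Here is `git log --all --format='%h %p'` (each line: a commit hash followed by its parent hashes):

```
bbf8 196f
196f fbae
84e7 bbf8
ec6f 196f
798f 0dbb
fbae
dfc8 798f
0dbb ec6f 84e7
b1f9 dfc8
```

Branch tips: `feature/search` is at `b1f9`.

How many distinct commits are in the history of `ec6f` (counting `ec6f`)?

3

Walking parent pointers from ec6f: reachable set = {196f, ec6f, fbae}.
That is 3 commits.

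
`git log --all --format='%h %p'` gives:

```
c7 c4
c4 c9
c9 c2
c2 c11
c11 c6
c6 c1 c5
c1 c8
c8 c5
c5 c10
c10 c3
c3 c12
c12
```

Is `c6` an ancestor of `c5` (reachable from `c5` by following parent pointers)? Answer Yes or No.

Ancestors of c5: {c10, c12, c3, c5}.
c6 is not in that set, so it is not an ancestor of c5.

No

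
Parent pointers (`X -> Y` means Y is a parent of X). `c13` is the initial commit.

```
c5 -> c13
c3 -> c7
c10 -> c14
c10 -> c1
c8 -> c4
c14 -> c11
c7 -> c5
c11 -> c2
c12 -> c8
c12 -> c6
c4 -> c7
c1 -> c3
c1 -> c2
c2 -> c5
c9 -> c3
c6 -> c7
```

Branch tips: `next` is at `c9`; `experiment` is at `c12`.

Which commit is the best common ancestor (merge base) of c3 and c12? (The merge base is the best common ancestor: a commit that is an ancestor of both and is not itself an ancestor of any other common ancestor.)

Ancestors of c3: {c13, c3, c5, c7}.
Ancestors of c12: {c12, c13, c4, c5, c6, c7, c8}.
Common ancestors: {c13, c5, c7}.
Among these, c7 is not an ancestor of any other common ancestor — it is the merge base.

c7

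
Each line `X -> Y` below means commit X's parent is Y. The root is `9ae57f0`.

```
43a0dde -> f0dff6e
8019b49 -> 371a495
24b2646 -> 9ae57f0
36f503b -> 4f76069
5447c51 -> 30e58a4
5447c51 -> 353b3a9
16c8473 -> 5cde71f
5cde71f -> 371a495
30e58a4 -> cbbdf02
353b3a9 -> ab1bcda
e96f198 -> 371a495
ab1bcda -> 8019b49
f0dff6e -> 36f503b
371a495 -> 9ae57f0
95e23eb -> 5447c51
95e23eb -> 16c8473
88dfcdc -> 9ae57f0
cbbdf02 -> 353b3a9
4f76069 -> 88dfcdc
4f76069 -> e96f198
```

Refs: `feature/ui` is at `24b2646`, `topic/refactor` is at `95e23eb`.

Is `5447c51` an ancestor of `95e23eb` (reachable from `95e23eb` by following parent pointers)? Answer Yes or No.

Ancestors of 95e23eb (commits reachable by following parents): {16c8473, 30e58a4, 353b3a9, 371a495, 5447c51, 5cde71f, 8019b49, 95e23eb, 9ae57f0, ab1bcda, cbbdf02}.
5447c51 is in that set, so it is an ancestor of 95e23eb.

Yes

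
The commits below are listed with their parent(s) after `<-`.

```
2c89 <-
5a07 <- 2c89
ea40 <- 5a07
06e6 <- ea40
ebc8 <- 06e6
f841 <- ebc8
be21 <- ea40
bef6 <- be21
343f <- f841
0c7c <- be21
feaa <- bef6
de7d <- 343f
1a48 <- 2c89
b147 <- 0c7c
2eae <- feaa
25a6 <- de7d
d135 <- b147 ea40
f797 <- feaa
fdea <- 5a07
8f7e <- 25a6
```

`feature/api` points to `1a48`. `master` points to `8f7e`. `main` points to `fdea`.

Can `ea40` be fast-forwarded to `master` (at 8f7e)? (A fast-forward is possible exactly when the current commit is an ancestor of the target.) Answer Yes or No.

Yes

A fast-forward from ea40 to 8f7e is possible iff ea40 is an ancestor of 8f7e.
Ancestors of 8f7e: {06e6, 25a6, 2c89, 343f, 5a07, 8f7e, de7d, ea40, ebc8, f841}.
ea40 is among them, so fast-forward is possible.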